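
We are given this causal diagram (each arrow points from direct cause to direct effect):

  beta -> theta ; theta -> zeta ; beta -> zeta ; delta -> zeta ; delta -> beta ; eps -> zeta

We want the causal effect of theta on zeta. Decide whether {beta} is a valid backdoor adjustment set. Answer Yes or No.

Backdoor paths from theta to zeta (paths whose first edge points into theta):
  P1: theta <- beta <- delta -> zeta
  P2: theta <- beta -> zeta
Condition 1 (no descendant of theta in the set): holds — descendants of theta are {zeta}; none are in {beta}.
Condition 2 (every backdoor path blocked by {beta}):
  P1: blocked at chain node beta ∈ conditioning set.
  P2: blocked at fork node beta ∈ conditioning set.
{beta} satisfies the backdoor criterion.

Yes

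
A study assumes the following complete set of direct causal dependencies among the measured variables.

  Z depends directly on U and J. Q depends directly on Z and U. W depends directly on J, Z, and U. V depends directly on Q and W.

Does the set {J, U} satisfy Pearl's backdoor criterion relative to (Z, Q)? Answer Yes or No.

Yes

Backdoor paths from Z to Q (paths whose first edge points into Z):
  P1: Z <- U -> W -> V <- Q
  P2: Z <- U -> Q
  P3: Z <- J -> W <- U -> Q
  P4: Z <- J -> W -> V <- Q
Condition 1 (no descendant of Z in the set): holds — descendants of Z are {Q, V, W}; none are in {J, U}.
Condition 2 (every backdoor path blocked by {J, U}):
  P1: blocked at fork node U ∈ conditioning set.
  P2: blocked at fork node U ∈ conditioning set.
  P3: blocked at fork node J ∈ conditioning set.
  P4: blocked at fork node J ∈ conditioning set.
{J, U} satisfies the backdoor criterion.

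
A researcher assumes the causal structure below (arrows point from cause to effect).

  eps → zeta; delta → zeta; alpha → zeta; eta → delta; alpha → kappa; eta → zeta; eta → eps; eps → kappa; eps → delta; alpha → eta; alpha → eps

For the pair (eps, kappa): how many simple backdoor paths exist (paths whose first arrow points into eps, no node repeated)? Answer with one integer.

4

A backdoor path from eps to kappa is any simple undirected path whose first edge points into eps (i.e. leaves eps via a parent).
Parents of eps: {alpha, eta}.
Enumerating:
  P1: eps <- alpha -> kappa
  P2: eps <- eta <- alpha -> kappa
  P3: eps <- eta -> delta -> zeta <- alpha -> kappa
  P4: eps <- eta -> zeta <- alpha -> kappa
That exhausts the simple backdoor paths. Count: 4.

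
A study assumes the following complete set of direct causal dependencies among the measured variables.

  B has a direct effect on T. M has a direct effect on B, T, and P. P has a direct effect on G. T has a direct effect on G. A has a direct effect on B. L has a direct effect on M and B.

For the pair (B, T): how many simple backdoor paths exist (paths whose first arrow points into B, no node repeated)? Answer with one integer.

4

A backdoor path from B to T is any simple undirected path whose first edge points into B (i.e. leaves B via a parent).
Parents of B: {A, L, M}.
Enumerating:
  P1: B <- L -> M -> T
  P2: B <- L -> M -> P -> G <- T
  P3: B <- M -> T
  P4: B <- M -> P -> G <- T
That exhausts the simple backdoor paths. Count: 4.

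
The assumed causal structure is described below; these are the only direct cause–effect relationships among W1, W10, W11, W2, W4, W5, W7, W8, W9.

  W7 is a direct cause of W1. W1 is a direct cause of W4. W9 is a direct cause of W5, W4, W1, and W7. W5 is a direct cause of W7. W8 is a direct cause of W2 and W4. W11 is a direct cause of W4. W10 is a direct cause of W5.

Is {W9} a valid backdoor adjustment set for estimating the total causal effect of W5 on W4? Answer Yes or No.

Yes

Backdoor paths from W5 to W4 (paths whose first edge points into W5):
  P1: W5 <- W9 -> W7 -> W1 -> W4
  P2: W5 <- W9 -> W1 -> W4
  P3: W5 <- W9 -> W4
Condition 1 (no descendant of W5 in the set): holds — descendants of W5 are {W1, W4, W7}; none are in {W9}.
Condition 2 (every backdoor path blocked by {W9}):
  P1: blocked at fork node W9 ∈ conditioning set.
  P2: blocked at fork node W9 ∈ conditioning set.
  P3: blocked at fork node W9 ∈ conditioning set.
{W9} satisfies the backdoor criterion.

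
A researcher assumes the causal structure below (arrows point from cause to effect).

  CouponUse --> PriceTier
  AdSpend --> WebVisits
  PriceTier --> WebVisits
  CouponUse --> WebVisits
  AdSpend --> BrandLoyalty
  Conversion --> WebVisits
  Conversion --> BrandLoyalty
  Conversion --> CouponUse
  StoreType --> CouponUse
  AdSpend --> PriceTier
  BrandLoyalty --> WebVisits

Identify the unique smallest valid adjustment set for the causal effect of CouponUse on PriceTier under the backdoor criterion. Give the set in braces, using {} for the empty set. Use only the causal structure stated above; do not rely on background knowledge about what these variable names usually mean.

Variables eligible for adjustment (non-descendants of CouponUse, excluding CouponUse and PriceTier): {AdSpend, BrandLoyalty, Conversion, StoreType}.
Backdoor paths from CouponUse to PriceTier:
  P1: CouponUse <- Conversion -> BrandLoyalty <- AdSpend -> PriceTier
  P2: CouponUse <- Conversion -> BrandLoyalty <- AdSpend -> WebVisits <- PriceTier
  P3: CouponUse <- Conversion -> BrandLoyalty -> WebVisits <- AdSpend -> PriceTier
  P4: CouponUse <- Conversion -> BrandLoyalty -> WebVisits <- PriceTier
  P5: CouponUse <- Conversion -> WebVisits <- AdSpend -> PriceTier
  P6: CouponUse <- Conversion -> WebVisits <- PriceTier
  P7: CouponUse <- Conversion -> WebVisits <- BrandLoyalty <- AdSpend -> PriceTier
Each backdoor path contains an unconditioned collider, so every path is already blocked with the empty conditioning set:
  P1: blocked at collider BrandLoyalty (neither it nor any descendant is in the conditioning set).
  P2: blocked at collider BrandLoyalty (neither it nor any descendant is in the conditioning set).
  P3: blocked at collider WebVisits (neither it nor any descendant is in the conditioning set).
  P4: blocked at collider WebVisits (neither it nor any descendant is in the conditioning set).
  P5: blocked at collider WebVisits (neither it nor any descendant is in the conditioning set).
  P6: blocked at collider WebVisits (neither it nor any descendant is in the conditioning set).
  P7: blocked at collider WebVisits (neither it nor any descendant is in the conditioning set).
The empty set is therefore the unique smallest valid set.

{}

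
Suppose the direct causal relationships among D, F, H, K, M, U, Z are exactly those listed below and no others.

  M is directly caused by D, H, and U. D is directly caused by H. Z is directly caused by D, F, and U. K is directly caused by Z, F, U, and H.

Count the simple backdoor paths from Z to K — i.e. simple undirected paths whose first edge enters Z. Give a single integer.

A backdoor path from Z to K is any simple undirected path whose first edge points into Z (i.e. leaves Z via a parent).
Parents of Z: {D, F, U}.
Enumerating:
  P1: Z <- U -> K
  P2: Z <- U -> M <- H -> K
  P3: Z <- U -> M <- D <- H -> K
  P4: Z <- F -> K
  P5: Z <- D <- H -> K
  P6: Z <- D <- H -> M <- U -> K
  P7: Z <- D -> M <- H -> K
  P8: Z <- D -> M <- U -> K
That exhausts the simple backdoor paths. Count: 8.

8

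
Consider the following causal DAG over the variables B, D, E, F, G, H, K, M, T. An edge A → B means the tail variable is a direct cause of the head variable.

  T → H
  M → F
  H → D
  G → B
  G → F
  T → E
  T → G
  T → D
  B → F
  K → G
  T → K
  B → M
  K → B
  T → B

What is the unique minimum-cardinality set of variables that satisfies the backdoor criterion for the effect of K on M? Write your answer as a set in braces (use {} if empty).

{T}

Variables eligible for adjustment (non-descendants of K, excluding K and M): {D, E, H, T}.
Backdoor paths from K to M:
  P1: K <- T -> G -> B -> M
  P2: K <- T -> G -> B -> F <- M
  P3: K <- T -> G -> F <- B -> M
  P4: K <- T -> G -> F <- M
  P5: K <- T -> B <- G -> F <- M
  P6: K <- T -> B -> M
  P7: K <- T -> B -> F <- M
The empty set is not sufficient: P1 (K <- T -> G -> B -> M) has no collider blocking it and no conditioned non-collider, so it is open.
Try {T}:
  P1: blocked at fork node T ∈ conditioning set.
  P2: blocked at fork node T ∈ conditioning set.
  P3: blocked at fork node T ∈ conditioning set.
  P4: blocked at fork node T ∈ conditioning set.
  P5: blocked at fork node T ∈ conditioning set.
  P6: blocked at fork node T ∈ conditioning set.
  P7: blocked at fork node T ∈ conditioning set.
{T} contains no descendant of K and blocks every backdoor path.
No other singleton works — e.g. {H} leaves P1 open — so {T} is the unique smallest valid adjustment set.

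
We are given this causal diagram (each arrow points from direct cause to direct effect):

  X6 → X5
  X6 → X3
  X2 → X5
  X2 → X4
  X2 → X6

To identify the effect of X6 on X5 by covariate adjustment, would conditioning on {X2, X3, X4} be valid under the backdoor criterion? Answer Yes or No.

No

Backdoor paths from X6 to X5 (paths whose first edge points into X6):
  P1: X6 <- X2 -> X5
Condition 1 (no descendant of X6 in the set): FAILS — X3 is a descendant of X6.
Condition 2 (every backdoor path blocked by {X2, X3, X4}):
  P1: blocked at fork node X2 ∈ conditioning set.
{X2, X3, X4} does not satisfy the backdoor criterion.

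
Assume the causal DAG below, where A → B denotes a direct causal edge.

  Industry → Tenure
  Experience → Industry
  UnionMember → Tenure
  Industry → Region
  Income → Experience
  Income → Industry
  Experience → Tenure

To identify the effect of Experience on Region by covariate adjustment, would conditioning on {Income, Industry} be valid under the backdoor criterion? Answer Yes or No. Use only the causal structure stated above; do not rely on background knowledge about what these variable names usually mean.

No

Backdoor paths from Experience to Region (paths whose first edge points into Experience):
  P1: Experience <- Income -> Industry -> Region
Condition 1 (no descendant of Experience in the set): FAILS — Industry is a descendant of Experience.
Condition 2 (every backdoor path blocked by {Income, Industry}):
  P1: blocked at fork node Income ∈ conditioning set.
{Income, Industry} does not satisfy the backdoor criterion.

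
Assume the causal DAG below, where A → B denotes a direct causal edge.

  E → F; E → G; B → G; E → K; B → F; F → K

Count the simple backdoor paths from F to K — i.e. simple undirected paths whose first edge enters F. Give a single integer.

A backdoor path from F to K is any simple undirected path whose first edge points into F (i.e. leaves F via a parent).
Parents of F: {B, E}.
Enumerating:
  P1: F <- B -> G <- E -> K
  P2: F <- E -> K
That exhausts the simple backdoor paths. Count: 2.

2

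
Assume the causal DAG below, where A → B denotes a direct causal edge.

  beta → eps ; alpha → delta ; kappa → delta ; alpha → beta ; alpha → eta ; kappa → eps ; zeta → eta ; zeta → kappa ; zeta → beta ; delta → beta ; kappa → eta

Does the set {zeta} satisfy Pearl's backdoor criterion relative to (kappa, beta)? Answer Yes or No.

Yes

Backdoor paths from kappa to beta (paths whose first edge points into kappa):
  P1: kappa <- zeta -> eta <- alpha -> delta -> beta
  P2: kappa <- zeta -> eta <- alpha -> beta
  P3: kappa <- zeta -> beta
Condition 1 (no descendant of kappa in the set): holds — descendants of kappa are {beta, delta, eps, eta}; none are in {zeta}.
Condition 2 (every backdoor path blocked by {zeta}):
  P1: blocked at fork node zeta ∈ conditioning set.
  P2: blocked at fork node zeta ∈ conditioning set.
  P3: blocked at fork node zeta ∈ conditioning set.
{zeta} satisfies the backdoor criterion.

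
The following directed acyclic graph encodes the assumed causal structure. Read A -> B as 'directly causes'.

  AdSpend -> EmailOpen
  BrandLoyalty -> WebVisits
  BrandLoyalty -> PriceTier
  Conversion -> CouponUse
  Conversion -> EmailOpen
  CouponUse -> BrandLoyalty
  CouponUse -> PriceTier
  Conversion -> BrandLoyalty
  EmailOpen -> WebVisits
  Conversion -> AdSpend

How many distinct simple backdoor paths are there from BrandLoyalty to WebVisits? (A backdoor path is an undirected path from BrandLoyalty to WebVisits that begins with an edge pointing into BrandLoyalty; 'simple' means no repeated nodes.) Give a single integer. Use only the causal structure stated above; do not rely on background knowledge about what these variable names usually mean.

A backdoor path from BrandLoyalty to WebVisits is any simple undirected path whose first edge points into BrandLoyalty (i.e. leaves BrandLoyalty via a parent).
Parents of BrandLoyalty: {Conversion, CouponUse}.
Enumerating:
  P1: BrandLoyalty <- Conversion -> AdSpend -> EmailOpen -> WebVisits
  P2: BrandLoyalty <- Conversion -> EmailOpen -> WebVisits
  P3: BrandLoyalty <- CouponUse <- Conversion -> AdSpend -> EmailOpen -> WebVisits
  P4: BrandLoyalty <- CouponUse <- Conversion -> EmailOpen -> WebVisits
That exhausts the simple backdoor paths. Count: 4.

4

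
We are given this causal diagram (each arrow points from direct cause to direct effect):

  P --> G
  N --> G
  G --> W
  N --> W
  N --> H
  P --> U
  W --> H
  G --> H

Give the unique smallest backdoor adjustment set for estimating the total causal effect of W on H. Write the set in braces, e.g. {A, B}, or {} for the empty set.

Variables eligible for adjustment (non-descendants of W, excluding W and H): {G, N, P, U}.
Backdoor paths from W to H:
  P1: W <- N -> G -> H
  P2: W <- N -> H
  P3: W <- G <- N -> H
  P4: W <- G -> H
The empty set is not sufficient: P1 (W <- N -> G -> H) has no collider blocking it and no conditioned non-collider, so it is open.
Try {G, N}:
  P1: blocked at fork node N ∈ conditioning set.
  P2: blocked at fork node N ∈ conditioning set.
  P3: blocked at chain node G ∈ conditioning set.
  P4: blocked at fork node G ∈ conditioning set.
{G, N} contains no descendant of W and blocks every backdoor path.
Every element of {G, N} is needed (dropping G leaves P4 open; dropping N leaves P2 open), so no proper subset is valid.
Among all size-2 subsets of the eligible variables, only {G, N} blocks every backdoor path, so it is the unique smallest valid adjustment set.

{G, N}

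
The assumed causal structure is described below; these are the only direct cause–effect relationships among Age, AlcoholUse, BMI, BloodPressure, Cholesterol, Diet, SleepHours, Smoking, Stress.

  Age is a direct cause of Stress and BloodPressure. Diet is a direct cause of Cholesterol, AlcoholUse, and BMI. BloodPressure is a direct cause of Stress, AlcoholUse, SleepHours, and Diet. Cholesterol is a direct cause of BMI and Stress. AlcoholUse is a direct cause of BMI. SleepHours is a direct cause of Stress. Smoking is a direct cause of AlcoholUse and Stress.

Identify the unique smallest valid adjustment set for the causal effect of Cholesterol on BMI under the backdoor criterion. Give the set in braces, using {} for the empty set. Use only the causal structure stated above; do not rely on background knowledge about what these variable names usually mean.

Variables eligible for adjustment (non-descendants of Cholesterol, excluding Cholesterol and BMI): {Age, AlcoholUse, BloodPressure, Diet, SleepHours, Smoking}.
Backdoor paths from Cholesterol to BMI:
  P1: Cholesterol <- Diet <- BloodPressure <- Age -> Stress <- Smoking -> AlcoholUse -> BMI
  P2: Cholesterol <- Diet <- BloodPressure -> SleepHours -> Stress <- Smoking -> AlcoholUse -> BMI
  P3: Cholesterol <- Diet <- BloodPressure -> AlcoholUse -> BMI
  P4: Cholesterol <- Diet <- BloodPressure -> Stress <- Smoking -> AlcoholUse -> BMI
  P5: Cholesterol <- Diet -> AlcoholUse -> BMI
  P6: Cholesterol <- Diet -> BMI
The empty set is not sufficient: P3 (Cholesterol <- Diet <- BloodPressure -> AlcoholUse -> BMI) has no collider blocking it and no conditioned non-collider, so it is open.
Try {Diet}:
  P1: blocked at chain node Diet ∈ conditioning set.
  P2: blocked at chain node Diet ∈ conditioning set.
  P3: blocked at chain node Diet ∈ conditioning set.
  P4: blocked at chain node Diet ∈ conditioning set.
  P5: blocked at fork node Diet ∈ conditioning set.
  P6: blocked at fork node Diet ∈ conditioning set.
{Diet} contains no descendant of Cholesterol and blocks every backdoor path.
No other singleton works — e.g. {Age} leaves P3 open — so {Diet} is the unique smallest valid adjustment set.

{Diet}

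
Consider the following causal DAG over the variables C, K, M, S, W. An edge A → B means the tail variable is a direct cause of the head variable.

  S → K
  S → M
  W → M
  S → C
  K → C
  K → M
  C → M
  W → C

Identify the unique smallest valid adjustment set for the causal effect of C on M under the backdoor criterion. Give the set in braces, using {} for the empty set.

Variables eligible for adjustment (non-descendants of C, excluding C and M): {K, S, W}.
Backdoor paths from C to M:
  P1: C <- S -> K -> M
  P2: C <- S -> M
  P3: C <- W -> M
  P4: C <- K <- S -> M
  P5: C <- K -> M
The empty set is not sufficient: P1 (C <- S -> K -> M) has no collider blocking it and no conditioned non-collider, so it is open.
Try {K, S, W}:
  P1: blocked at fork node S ∈ conditioning set.
  P2: blocked at fork node S ∈ conditioning set.
  P3: blocked at fork node W ∈ conditioning set.
  P4: blocked at chain node K ∈ conditioning set.
  P5: blocked at fork node K ∈ conditioning set.
{K, S, W} contains no descendant of C and blocks every backdoor path.
Every element of {K, S, W} is needed (dropping K leaves P5 open; dropping S leaves P2 open; dropping W leaves P3 open), so no proper subset is valid.
Among all size-3 subsets of the eligible variables, only {K, S, W} blocks every backdoor path, so it is the unique smallest valid adjustment set.

{K, S, W}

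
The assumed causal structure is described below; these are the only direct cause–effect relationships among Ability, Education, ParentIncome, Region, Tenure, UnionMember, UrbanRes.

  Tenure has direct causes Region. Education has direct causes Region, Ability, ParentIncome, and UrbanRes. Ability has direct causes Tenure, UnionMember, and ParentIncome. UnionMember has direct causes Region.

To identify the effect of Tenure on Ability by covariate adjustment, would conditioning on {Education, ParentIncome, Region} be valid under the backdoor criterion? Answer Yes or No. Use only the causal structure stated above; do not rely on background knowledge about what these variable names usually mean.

Backdoor paths from Tenure to Ability (paths whose first edge points into Tenure):
  P1: Tenure <- Region -> UnionMember -> Ability
  P2: Tenure <- Region -> Education <- ParentIncome -> Ability
  P3: Tenure <- Region -> Education <- Ability
Condition 1 (no descendant of Tenure in the set): FAILS — Education is a descendant of Tenure.
Condition 2 (every backdoor path blocked by {Education, ParentIncome, Region}):
  P1: blocked at fork node Region ∈ conditioning set.
  P2: blocked at fork node Region ∈ conditioning set.
  P3: blocked at fork node Region ∈ conditioning set.
{Education, ParentIncome, Region} does not satisfy the backdoor criterion.

No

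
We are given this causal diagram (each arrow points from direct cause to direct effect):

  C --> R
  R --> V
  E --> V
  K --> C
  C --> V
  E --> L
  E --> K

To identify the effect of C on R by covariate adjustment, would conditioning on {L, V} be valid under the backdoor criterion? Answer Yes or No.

No

Backdoor paths from C to R (paths whose first edge points into C):
  P1: C <- K <- E -> V <- R
Condition 1 (no descendant of C in the set): FAILS — V is a descendant of C.
Condition 2 (every backdoor path blocked by {L, V}):
  P1: open — collider(s) V are conditioned on (or have a conditioned descendant) and no non-collider on the path is in the set.
{L, V} does not satisfy the backdoor criterion.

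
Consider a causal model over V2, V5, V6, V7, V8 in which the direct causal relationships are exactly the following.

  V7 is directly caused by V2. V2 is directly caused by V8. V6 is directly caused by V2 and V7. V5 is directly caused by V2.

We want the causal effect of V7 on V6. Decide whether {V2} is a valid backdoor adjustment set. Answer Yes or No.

Backdoor paths from V7 to V6 (paths whose first edge points into V7):
  P1: V7 <- V2 -> V6
Condition 1 (no descendant of V7 in the set): holds — descendants of V7 are {V6}; none are in {V2}.
Condition 2 (every backdoor path blocked by {V2}):
  P1: blocked at fork node V2 ∈ conditioning set.
{V2} satisfies the backdoor criterion.

Yes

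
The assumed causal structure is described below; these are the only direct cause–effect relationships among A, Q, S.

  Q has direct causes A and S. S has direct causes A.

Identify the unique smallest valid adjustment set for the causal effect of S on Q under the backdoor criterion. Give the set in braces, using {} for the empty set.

Variables eligible for adjustment (non-descendants of S, excluding S and Q): {A}.
Backdoor paths from S to Q:
  P1: S <- A -> Q
The empty set is not sufficient: P1 (S <- A -> Q) has no collider blocking it and no conditioned non-collider, so it is open.
Try {A}:
  P1: blocked at fork node A ∈ conditioning set.
{A} contains no descendant of S and blocks every backdoor path.
{A} is the unique smallest valid adjustment set.

{A}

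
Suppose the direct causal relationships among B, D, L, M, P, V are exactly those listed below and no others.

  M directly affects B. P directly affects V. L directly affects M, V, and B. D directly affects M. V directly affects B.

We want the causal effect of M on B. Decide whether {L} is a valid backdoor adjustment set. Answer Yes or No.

Yes

Backdoor paths from M to B (paths whose first edge points into M):
  P1: M <- L -> V -> B
  P2: M <- L -> B
Condition 1 (no descendant of M in the set): holds — descendants of M are {B}; none are in {L}.
Condition 2 (every backdoor path blocked by {L}):
  P1: blocked at fork node L ∈ conditioning set.
  P2: blocked at fork node L ∈ conditioning set.
{L} satisfies the backdoor criterion.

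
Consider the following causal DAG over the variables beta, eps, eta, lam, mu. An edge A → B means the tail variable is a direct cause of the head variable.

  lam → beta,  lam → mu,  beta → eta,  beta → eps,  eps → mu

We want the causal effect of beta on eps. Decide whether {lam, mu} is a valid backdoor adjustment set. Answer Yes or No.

Backdoor paths from beta to eps (paths whose first edge points into beta):
  P1: beta <- lam -> mu <- eps
Condition 1 (no descendant of beta in the set): FAILS — mu is a descendant of beta.
Condition 2 (every backdoor path blocked by {lam, mu}):
  P1: blocked at fork node lam ∈ conditioning set.
{lam, mu} does not satisfy the backdoor criterion.

No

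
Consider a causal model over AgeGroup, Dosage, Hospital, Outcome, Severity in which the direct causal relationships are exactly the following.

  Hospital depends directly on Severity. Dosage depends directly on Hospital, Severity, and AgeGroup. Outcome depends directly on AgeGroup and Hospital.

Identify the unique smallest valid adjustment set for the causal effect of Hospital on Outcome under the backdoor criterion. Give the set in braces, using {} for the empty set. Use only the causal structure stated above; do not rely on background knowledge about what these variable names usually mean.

Variables eligible for adjustment (non-descendants of Hospital, excluding Hospital and Outcome): {AgeGroup, Severity}.
Backdoor paths from Hospital to Outcome:
  P1: Hospital <- Severity -> Dosage <- AgeGroup -> Outcome
Each backdoor path contains an unconditioned collider, so every path is already blocked with the empty conditioning set:
  P1: blocked at collider Dosage (neither it nor any descendant is in the conditioning set).
The empty set is therefore the unique smallest valid set.

{}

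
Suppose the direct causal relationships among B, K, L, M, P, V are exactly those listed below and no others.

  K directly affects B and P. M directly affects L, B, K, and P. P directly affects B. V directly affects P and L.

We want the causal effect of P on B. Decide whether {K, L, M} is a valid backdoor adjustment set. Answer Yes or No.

Backdoor paths from P to B (paths whose first edge points into P):
  P1: P <- M -> K -> B
  P2: P <- M -> B
  P3: P <- V -> L <- M -> K -> B
  P4: P <- V -> L <- M -> B
  P5: P <- K <- M -> B
  P6: P <- K -> B
Condition 1 (no descendant of P in the set): holds — descendants of P are {B}; none are in {K, L, M}.
Condition 2 (every backdoor path blocked by {K, L, M}):
  P1: blocked at fork node M ∈ conditioning set.
  P2: blocked at fork node M ∈ conditioning set.
  P3: blocked at fork node M ∈ conditioning set.
  P4: blocked at fork node M ∈ conditioning set.
  P5: blocked at chain node K ∈ conditioning set.
  P6: blocked at fork node K ∈ conditioning set.
{K, L, M} satisfies the backdoor criterion.

Yes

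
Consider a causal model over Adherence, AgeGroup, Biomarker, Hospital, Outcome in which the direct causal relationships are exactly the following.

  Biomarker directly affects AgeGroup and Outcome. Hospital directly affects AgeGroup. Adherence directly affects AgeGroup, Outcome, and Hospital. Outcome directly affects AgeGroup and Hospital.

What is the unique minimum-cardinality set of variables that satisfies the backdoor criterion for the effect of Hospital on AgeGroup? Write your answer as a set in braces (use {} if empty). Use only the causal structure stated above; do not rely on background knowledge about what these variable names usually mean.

Variables eligible for adjustment (non-descendants of Hospital, excluding Hospital and AgeGroup): {Adherence, Biomarker, Outcome}.
Backdoor paths from Hospital to AgeGroup:
  P1: Hospital <- Adherence -> Outcome <- Biomarker -> AgeGroup
  P2: Hospital <- Adherence -> Outcome -> AgeGroup
  P3: Hospital <- Adherence -> AgeGroup
  P4: Hospital <- Outcome <- Adherence -> AgeGroup
  P5: Hospital <- Outcome <- Biomarker -> AgeGroup
  P6: Hospital <- Outcome -> AgeGroup
The empty set is not sufficient: P2 (Hospital <- Adherence -> Outcome -> AgeGroup) has no collider blocking it and no conditioned non-collider, so it is open.
Try {Adherence, Outcome}:
  P1: blocked at fork node Adherence ∈ conditioning set.
  P2: blocked at fork node Adherence ∈ conditioning set.
  P3: blocked at fork node Adherence ∈ conditioning set.
  P4: blocked at chain node Outcome ∈ conditioning set.
  P5: blocked at chain node Outcome ∈ conditioning set.
  P6: blocked at fork node Outcome ∈ conditioning set.
{Adherence, Outcome} contains no descendant of Hospital and blocks every backdoor path.
Every element of {Adherence, Outcome} is needed (dropping Adherence leaves P1 open; dropping Outcome leaves P5 open), so no proper subset is valid.
Among all size-2 subsets of the eligible variables, only {Adherence, Outcome} blocks every backdoor path, so it is the unique smallest valid adjustment set.

{Adherence, Outcome}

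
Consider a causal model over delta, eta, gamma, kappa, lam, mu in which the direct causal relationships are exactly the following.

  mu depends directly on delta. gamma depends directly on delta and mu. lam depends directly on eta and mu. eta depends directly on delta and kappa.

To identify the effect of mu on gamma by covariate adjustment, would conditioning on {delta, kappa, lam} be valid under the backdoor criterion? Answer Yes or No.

No

Backdoor paths from mu to gamma (paths whose first edge points into mu):
  P1: mu <- delta -> gamma
Condition 1 (no descendant of mu in the set): FAILS — lam is a descendant of mu.
Condition 2 (every backdoor path blocked by {delta, kappa, lam}):
  P1: blocked at fork node delta ∈ conditioning set.
{delta, kappa, lam} does not satisfy the backdoor criterion.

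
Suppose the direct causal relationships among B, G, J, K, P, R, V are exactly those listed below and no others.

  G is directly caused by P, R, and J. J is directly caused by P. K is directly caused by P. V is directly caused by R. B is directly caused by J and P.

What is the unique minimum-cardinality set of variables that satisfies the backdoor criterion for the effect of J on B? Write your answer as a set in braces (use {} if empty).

Variables eligible for adjustment (non-descendants of J, excluding J and B): {K, P, R, V}.
Backdoor paths from J to B:
  P1: J <- P -> B
The empty set is not sufficient: P1 (J <- P -> B) has no collider blocking it and no conditioned non-collider, so it is open.
Try {P}:
  P1: blocked at fork node P ∈ conditioning set.
{P} contains no descendant of J and blocks every backdoor path.
No other singleton works — e.g. {R} leaves P1 open — so {P} is the unique smallest valid adjustment set.

{P}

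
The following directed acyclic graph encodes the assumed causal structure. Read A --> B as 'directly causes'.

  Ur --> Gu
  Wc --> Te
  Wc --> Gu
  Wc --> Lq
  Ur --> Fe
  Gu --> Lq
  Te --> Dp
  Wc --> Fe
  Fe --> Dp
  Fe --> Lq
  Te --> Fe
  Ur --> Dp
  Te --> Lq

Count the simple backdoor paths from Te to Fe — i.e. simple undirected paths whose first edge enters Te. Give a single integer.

A backdoor path from Te to Fe is any simple undirected path whose first edge points into Te (i.e. leaves Te via a parent).
Parents of Te: {Wc}.
Enumerating:
  P1: Te <- Wc -> Fe
  P2: Te <- Wc -> Gu <- Ur -> Fe
  P3: Te <- Wc -> Gu <- Ur -> Dp <- Fe
  P4: Te <- Wc -> Gu -> Lq <- Fe
  P5: Te <- Wc -> Lq <- Fe
  P6: Te <- Wc -> Lq <- Gu <- Ur -> Fe
  P7: Te <- Wc -> Lq <- Gu <- Ur -> Dp <- Fe
That exhausts the simple backdoor paths. Count: 7.

7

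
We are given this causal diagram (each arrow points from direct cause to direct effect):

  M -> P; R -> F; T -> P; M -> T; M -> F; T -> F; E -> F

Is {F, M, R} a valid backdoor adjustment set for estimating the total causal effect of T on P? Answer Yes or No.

No

Backdoor paths from T to P (paths whose first edge points into T):
  P1: T <- M -> P
Condition 1 (no descendant of T in the set): FAILS — F is a descendant of T.
Condition 2 (every backdoor path blocked by {F, M, R}):
  P1: blocked at fork node M ∈ conditioning set.
{F, M, R} does not satisfy the backdoor criterion.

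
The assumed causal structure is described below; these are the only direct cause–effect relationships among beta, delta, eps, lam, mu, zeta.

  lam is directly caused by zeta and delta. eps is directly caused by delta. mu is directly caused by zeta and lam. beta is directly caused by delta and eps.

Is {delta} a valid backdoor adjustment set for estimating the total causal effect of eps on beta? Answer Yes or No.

Yes

Backdoor paths from eps to beta (paths whose first edge points into eps):
  P1: eps <- delta -> beta
Condition 1 (no descendant of eps in the set): holds — descendants of eps are {beta}; none are in {delta}.
Condition 2 (every backdoor path blocked by {delta}):
  P1: blocked at fork node delta ∈ conditioning set.
{delta} satisfies the backdoor criterion.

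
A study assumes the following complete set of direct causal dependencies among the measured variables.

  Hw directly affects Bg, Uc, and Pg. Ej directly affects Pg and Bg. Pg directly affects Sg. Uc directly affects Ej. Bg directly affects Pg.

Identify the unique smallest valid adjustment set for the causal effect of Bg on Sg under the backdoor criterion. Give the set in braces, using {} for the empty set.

Variables eligible for adjustment (non-descendants of Bg, excluding Bg and Sg): {Ej, Hw, Uc}.
Backdoor paths from Bg to Sg:
  P1: Bg <- Hw -> Uc -> Ej -> Pg -> Sg
  P2: Bg <- Hw -> Pg -> Sg
  P3: Bg <- Ej <- Uc <- Hw -> Pg -> Sg
  P4: Bg <- Ej -> Pg -> Sg
The empty set is not sufficient: P1 (Bg <- Hw -> Uc -> Ej -> Pg -> Sg) has no collider blocking it and no conditioned non-collider, so it is open.
Try {Ej, Hw}:
  P1: blocked at fork node Hw ∈ conditioning set.
  P2: blocked at fork node Hw ∈ conditioning set.
  P3: blocked at chain node Ej ∈ conditioning set.
  P4: blocked at fork node Ej ∈ conditioning set.
{Ej, Hw} contains no descendant of Bg and blocks every backdoor path.
Every element of {Ej, Hw} is needed (dropping Ej leaves P4 open; dropping Hw leaves P2 open), so no proper subset is valid.
Among all size-2 subsets of the eligible variables, only {Ej, Hw} blocks every backdoor path, so it is the unique smallest valid adjustment set.

{Ej, Hw}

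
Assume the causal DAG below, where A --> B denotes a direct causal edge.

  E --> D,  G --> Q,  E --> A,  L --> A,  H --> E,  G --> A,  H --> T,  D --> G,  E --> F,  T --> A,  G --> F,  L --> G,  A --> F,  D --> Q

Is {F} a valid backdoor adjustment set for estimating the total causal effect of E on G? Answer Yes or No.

No

Backdoor paths from E to G (paths whose first edge points into E):
  P1: E <- H -> T -> A <- L -> G
  P2: E <- H -> T -> A <- G
  P3: E <- H -> T -> A -> F <- G
Condition 1 (no descendant of E in the set): FAILS — F is a descendant of E.
Condition 2 (every backdoor path blocked by {F}):
  P1: open — collider(s) A are conditioned on (or have a conditioned descendant) and no non-collider on the path is in the set.
  P2: open — collider(s) A are conditioned on (or have a conditioned descendant) and no non-collider on the path is in the set.
  P3: open — collider(s) F are conditioned on (or have a conditioned descendant) and no non-collider on the path is in the set.
{F} does not satisfy the backdoor criterion.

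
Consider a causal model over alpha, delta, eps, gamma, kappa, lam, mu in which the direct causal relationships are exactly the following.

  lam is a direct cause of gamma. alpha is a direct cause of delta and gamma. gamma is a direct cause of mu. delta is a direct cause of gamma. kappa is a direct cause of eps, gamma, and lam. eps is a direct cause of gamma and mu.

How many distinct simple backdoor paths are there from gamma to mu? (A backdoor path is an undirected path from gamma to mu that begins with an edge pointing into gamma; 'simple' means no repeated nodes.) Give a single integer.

A backdoor path from gamma to mu is any simple undirected path whose first edge points into gamma (i.e. leaves gamma via a parent).
Parents of gamma: {alpha, delta, eps, kappa, lam}.
Enumerating:
  P1: gamma <- kappa -> eps -> mu
  P2: gamma <- lam <- kappa -> eps -> mu
  P3: gamma <- eps -> mu
That exhausts the simple backdoor paths. Count: 3.

3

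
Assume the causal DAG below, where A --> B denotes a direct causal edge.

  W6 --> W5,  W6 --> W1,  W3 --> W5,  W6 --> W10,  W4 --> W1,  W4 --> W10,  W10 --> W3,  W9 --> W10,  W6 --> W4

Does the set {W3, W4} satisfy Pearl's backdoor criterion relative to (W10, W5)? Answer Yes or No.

Backdoor paths from W10 to W5 (paths whose first edge points into W10):
  P1: W10 <- W6 -> W5
  P2: W10 <- W4 <- W6 -> W5
  P3: W10 <- W4 -> W1 <- W6 -> W5
Condition 1 (no descendant of W10 in the set): FAILS — W3 is a descendant of W10.
Condition 2 (every backdoor path blocked by {W3, W4}):
  P1: open — no interior node is in the conditioning set.
  P2: blocked at chain node W4 ∈ conditioning set.
  P3: blocked at fork node W4 ∈ conditioning set.
{W3, W4} does not satisfy the backdoor criterion.

No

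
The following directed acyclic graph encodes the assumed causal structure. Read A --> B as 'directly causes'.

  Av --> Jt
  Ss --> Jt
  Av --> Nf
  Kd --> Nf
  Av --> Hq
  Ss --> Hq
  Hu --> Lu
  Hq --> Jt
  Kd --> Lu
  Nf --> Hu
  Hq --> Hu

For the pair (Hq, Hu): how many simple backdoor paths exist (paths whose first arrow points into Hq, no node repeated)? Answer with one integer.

4

A backdoor path from Hq to Hu is any simple undirected path whose first edge points into Hq (i.e. leaves Hq via a parent).
Parents of Hq: {Av, Ss}.
Enumerating:
  P1: Hq <- Ss -> Jt <- Av -> Nf <- Kd -> Lu <- Hu
  P2: Hq <- Ss -> Jt <- Av -> Nf -> Hu
  P3: Hq <- Av -> Nf <- Kd -> Lu <- Hu
  P4: Hq <- Av -> Nf -> Hu
That exhausts the simple backdoor paths. Count: 4.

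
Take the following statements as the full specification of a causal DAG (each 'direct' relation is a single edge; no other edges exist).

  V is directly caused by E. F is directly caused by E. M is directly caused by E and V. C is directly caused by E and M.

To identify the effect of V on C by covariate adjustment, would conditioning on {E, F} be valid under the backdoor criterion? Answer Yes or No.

Backdoor paths from V to C (paths whose first edge points into V):
  P1: V <- E -> M -> C
  P2: V <- E -> C
Condition 1 (no descendant of V in the set): holds — descendants of V are {C, M}; none are in {E, F}.
Condition 2 (every backdoor path blocked by {E, F}):
  P1: blocked at fork node E ∈ conditioning set.
  P2: blocked at fork node E ∈ conditioning set.
{E, F} satisfies the backdoor criterion.

Yes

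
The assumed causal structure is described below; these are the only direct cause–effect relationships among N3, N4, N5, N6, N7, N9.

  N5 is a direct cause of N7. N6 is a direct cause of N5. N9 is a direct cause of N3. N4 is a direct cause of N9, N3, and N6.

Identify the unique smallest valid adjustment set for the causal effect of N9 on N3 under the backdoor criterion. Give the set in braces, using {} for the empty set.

{N4}

Variables eligible for adjustment (non-descendants of N9, excluding N9 and N3): {N4, N5, N6, N7}.
Backdoor paths from N9 to N3:
  P1: N9 <- N4 -> N3
The empty set is not sufficient: P1 (N9 <- N4 -> N3) has no collider blocking it and no conditioned non-collider, so it is open.
Try {N4}:
  P1: blocked at fork node N4 ∈ conditioning set.
{N4} contains no descendant of N9 and blocks every backdoor path.
No other singleton works — e.g. {N6} leaves P1 open — so {N4} is the unique smallest valid adjustment set.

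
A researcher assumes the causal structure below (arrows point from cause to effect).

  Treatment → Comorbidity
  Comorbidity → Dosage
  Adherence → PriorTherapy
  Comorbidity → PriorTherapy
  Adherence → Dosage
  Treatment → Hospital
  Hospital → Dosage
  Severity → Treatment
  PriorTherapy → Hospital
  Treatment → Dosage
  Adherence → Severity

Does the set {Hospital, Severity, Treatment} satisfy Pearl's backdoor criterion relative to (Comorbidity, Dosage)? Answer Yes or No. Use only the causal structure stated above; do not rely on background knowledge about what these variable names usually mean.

Backdoor paths from Comorbidity to Dosage (paths whose first edge points into Comorbidity):
  P1: Comorbidity <- Treatment <- Severity <- Adherence -> PriorTherapy -> Hospital -> Dosage
  P2: Comorbidity <- Treatment <- Severity <- Adherence -> Dosage
  P3: Comorbidity <- Treatment -> Hospital <- PriorTherapy <- Adherence -> Dosage
  P4: Comorbidity <- Treatment -> Hospital -> Dosage
  P5: Comorbidity <- Treatment -> Dosage
Condition 1 (no descendant of Comorbidity in the set): FAILS — Hospital is a descendant of Comorbidity.
Condition 2 (every backdoor path blocked by {Hospital, Severity, Treatment}):
  P1: blocked at chain node Treatment ∈ conditioning set.
  P2: blocked at chain node Treatment ∈ conditioning set.
  P3: blocked at fork node Treatment ∈ conditioning set.
  P4: blocked at fork node Treatment ∈ conditioning set.
  P5: blocked at fork node Treatment ∈ conditioning set.
{Hospital, Severity, Treatment} does not satisfy the backdoor criterion.

No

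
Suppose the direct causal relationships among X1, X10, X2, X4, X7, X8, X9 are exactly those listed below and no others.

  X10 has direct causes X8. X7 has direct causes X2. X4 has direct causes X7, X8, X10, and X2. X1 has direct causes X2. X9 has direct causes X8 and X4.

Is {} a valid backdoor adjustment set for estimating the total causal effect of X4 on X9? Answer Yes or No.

No

Backdoor paths from X4 to X9 (paths whose first edge points into X4):
  P1: X4 <- X8 -> X9
  P2: X4 <- X10 <- X8 -> X9
Condition 1 (no descendant of X4 in the set): holds — descendants of X4 are {X9}; none are in {}.
Condition 2 (every backdoor path blocked by {}):
  P1: open — no interior node is in the conditioning set.
  P2: open — no interior node is in the conditioning set.
{} does not satisfy the backdoor criterion.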